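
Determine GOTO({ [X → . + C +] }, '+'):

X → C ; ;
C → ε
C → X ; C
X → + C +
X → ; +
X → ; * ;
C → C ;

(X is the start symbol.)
GOTO(I, '+') = CLOSURE({ [A → αX.β] : [A → α.Xβ] ∈ I, X = '+' })

Items with dot before '+', with the dot advanced:
  [X → . + C +] → [X → + . C +]
Closure of the advanced items:
  [X → + . C +] has the dot before C: add [C → .], [C → . X ; C], [C → . C ;]
  [C → . X ; C] has the dot before X: add [X → . C ; ;], [X → . + C +], [X → . ; +], [X → . ; * ;]

GOTO = { [C → . C ;], [C → . X ; C], [C → .], [X → + . C +], [X → . + C +], [X → . ; * ;], [X → . ; +], [X → . C ; ;] }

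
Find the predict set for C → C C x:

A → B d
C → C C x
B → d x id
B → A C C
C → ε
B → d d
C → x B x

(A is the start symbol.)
{ 'x' }

PREDICT(C → C C x) = (FIRST(RHS) \ {ε}) ∪ (FOLLOW(C) if ε ∈ FIRST(RHS), i.e. RHS ⇒* ε)
FIRST(C) = { 'x', ε }
FIRST(C C x) = { 'x' }
ε ∉ FIRST(C C x), so FOLLOW(C) is not added.
PREDICT(C → C C x) = { 'x' }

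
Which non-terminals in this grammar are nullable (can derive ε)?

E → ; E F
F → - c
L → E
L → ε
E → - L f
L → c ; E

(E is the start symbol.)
ε-productions: L → ε
So L is immediately nullable.
No further non-terminal can be added: every production for the remaining non-terminals contains a terminal or a non-nullable non-terminal.
Nullable = { 'L' }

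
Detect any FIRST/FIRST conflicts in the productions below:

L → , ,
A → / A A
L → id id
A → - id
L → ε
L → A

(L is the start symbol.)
A FIRST/FIRST conflict occurs when two productions N → α and N → β for the same non-terminal have FIRST(α) ∩ FIRST(β) ≠ ∅ (with ε ∈ FIRST of a nullable right-hand side, so two nullable alternatives also conflict).

FIRST sets of the non-terminals at (or reachable through a nullable prefix from) the front of some alternative:
  FIRST(A) = { '-', '/' }

Productions for L:
  L → , ,: FIRST = { ',' }
  L → id id: FIRST = { 'id' }
  L → ε: FIRST = { ε }
  L → A: FIRST = { '-', '/' }
Productions for A:
  A → / A A: FIRST = { '/' }
  A → - id: FIRST = { '-' }

All alternatives of each non-terminal have pairwise disjoint FIRST sets.

Answer: No FIRST/FIRST conflicts.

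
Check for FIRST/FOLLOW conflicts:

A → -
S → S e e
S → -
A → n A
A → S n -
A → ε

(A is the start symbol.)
A FIRST/FOLLOW conflict occurs when a non-terminal N has a nullable alternative N → β (β ⇒* ε) and another alternative N → α with FIRST(α) ∩ FOLLOW(N) ≠ ∅: on such a lookahead the parser cannot decide between expanding α and letting N vanish via β.

Nullable non-terminals: A.
FIRST sets used below: FIRST(S) = { '-' }

A: nullable alternative(s) A → ε; FOLLOW(A) = { $ }
  A → -: FIRST \ {ε} = { '-' } — disjoint from FOLLOW(A)
  A → n A: FIRST \ {ε} = { 'n' } — disjoint from FOLLOW(A)
  A → S n -: FIRST \ {ε} = { '-' } — disjoint from FOLLOW(A)
  A → ε: FIRST \ {ε} = { } — this is the only nullable alternative, skip

S has no nullable alternative, so no FIRST/FOLLOW check is needed there.

No FIRST/FOLLOW conflicts found.

Answer: No FIRST/FOLLOW conflicts.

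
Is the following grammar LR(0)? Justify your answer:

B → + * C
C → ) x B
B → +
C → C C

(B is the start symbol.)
A grammar is LR(0) if no state in the canonical LR(0) collection has:
  - both a shift item (dot before a terminal) and a complete item (shift-reduce conflict), or
  - two or more complete items (reduce-reduce conflict; the accept item [B' → B .] counts as a complete item here).

Augment with B' → B and build the canonical LR(0) collection (I0 = CLOSURE({[B' → . B]}), then GOTO on every symbol after a dot until no new states appear). It has 9 states:
  I0: { [B → . + * C], [B → . +], [B' → . B] }  — shift
  I1: { [B → + . * C], [B → + .] }  — shift, reduce
  I2: { [B' → B .] }  — accept
  I3: { [B → + * . C], [C → . ) x B], [C → . C C] }  — shift
  I4: { [C → ) . x B] }  — shift
  I5: { [B → + * C .], [C → . ) x B], [C → . C C], [C → C . C] }  — shift, reduce
  I6: { [C → . ) x B], [C → . C C], [C → C . C], [C → C C .] }  — shift, reduce
  I7: { [B → . + * C], [B → . +], [C → ) x . B] }  — shift
  I8: { [C → ) x B .] }  — reduce

Conflict in state I1:
  Shift-reduce conflict between [B → + .] and [B → + . * C]
So the grammar is NOT LR(0).

Answer: No. Shift-reduce conflict between [B → + .] and [B → + . * C]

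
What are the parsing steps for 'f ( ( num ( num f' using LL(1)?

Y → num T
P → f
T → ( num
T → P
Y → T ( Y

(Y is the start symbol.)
LL(1) parsing maintains a stack (initially the start symbol over $) and the input. At each step: if the stack top is a terminal, match it against the current input token; if it is a non-terminal N, replace it with the RHS of M[N, lookahead] (the unique production whose predict set contains the lookahead).

Stack is shown with the top on the left.

Stack        Input                Action
----------------------------------------
Y $          f ( ( num ( num f $  output Y → T ( Y
T ( Y $      f ( ( num ( num f $  output T → P
P ( Y $      f ( ( num ( num f $  output P → f
f ( Y $      f ( ( num ( num f $  match 'f'
( Y $        ( ( num ( num f $    match '('
Y $          ( num ( num f $      output Y → T ( Y
T ( Y $      ( num ( num f $      output T → ( num
( num ( Y $  ( num ( num f $      match '('
num ( Y $    num ( num f $        match 'num'
( Y $        ( num f $            match '('
Y $          num f $              output Y → num T
num T $      num f $              match 'num'
T $          f $                  output T → P
P $          f $                  output P → f
f $          f $                  match 'f'
$            $                    accept

The string is accepted.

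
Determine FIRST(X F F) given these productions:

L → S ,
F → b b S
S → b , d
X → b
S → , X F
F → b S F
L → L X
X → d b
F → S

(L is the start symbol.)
{ 'b', 'd' }

FIRST sets of the non-terminals involved (from the grammar, by fixed-point iteration):
  FIRST(X) = { 'b', 'd' }

To compute FIRST(X F F), process the symbols left to right:
Symbol X is a non-terminal. Add FIRST(X) \ {ε} = { 'b', 'd' }
X is not nullable (ε ∉ FIRST(X)), so stop here.
FIRST(X F F) = { 'b', 'd' }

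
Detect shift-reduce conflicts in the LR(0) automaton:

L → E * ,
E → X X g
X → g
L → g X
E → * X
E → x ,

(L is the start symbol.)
Yes — I5: [X → g .] vs [X → . g]

Augment with L' → L and build the canonical LR(0) collection (I0 = CLOSURE({[L' → . L]}), then GOTO on every symbol after a dot until no new states appear). It has 15 states:
  I0: { [E → . * X], [E → . X X g], [E → . x ,], [L → . E * ,], [L → . g X], [L' → . L], [X → . g] }  — shift
  I1: { [E → * . X], [X → . g] }  — shift
  I2: { [L → E . * ,] }  — shift
  I3: { [L' → L .] }  — accept
  I4: { [E → X . X g], [X → . g] }  — shift
  I5: { [L → g . X], [X → . g], [X → g .] }  — shift, reduce
  I6: { [E → x . ,] }  — shift
  I7: { [E → x , .] }  — reduce
  I8: { [L → g X .] }  — reduce
  I9: { [X → g .] }  — reduce
  I10: { [E → X X . g] }  — shift
  I11: { [E → X X g .] }  — reduce
  I12: { [L → E * . ,] }  — shift
  I13: { [L → E * , .] }  — reduce
  I14: { [E → * X .] }  — reduce

I5 contains reduce item [X → g .] and shift item [X → . g] — shift-reduce conflict.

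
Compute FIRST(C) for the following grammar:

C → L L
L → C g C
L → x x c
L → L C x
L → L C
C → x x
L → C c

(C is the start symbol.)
FIRST sets of the other non-terminals involved (by the same procedure, iterated to a fixed point):
  FIRST(L) = { 'x' }

From C → L L:
  - L is a non-terminal: add FIRST(L) \ {ε} = { 'x' }
    L is not nullable, so stop
From C → x x:
  - x is a terminal: add 'x' and stop

Collecting: FIRST(C) = { 'x' }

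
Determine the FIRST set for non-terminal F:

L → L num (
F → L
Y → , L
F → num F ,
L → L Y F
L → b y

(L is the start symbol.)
{ 'b', 'num' }

To compute FIRST(F), examine every production with F on the left-hand side, reading each right-hand side left to right until a non-nullable symbol is reached.

FIRST sets of the other non-terminals involved (by the same procedure, iterated to a fixed point):
  FIRST(L) = { 'b' }

From F → L:
  - L is a non-terminal: add FIRST(L) \ {ε} = { 'b' }
    L is not nullable, so stop
From F → num F ,:
  - num is a terminal: add 'num' and stop

Collecting: FIRST(F) = { 'b', 'num' }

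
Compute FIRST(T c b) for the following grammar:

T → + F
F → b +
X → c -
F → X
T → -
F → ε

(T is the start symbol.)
FIRST sets of the non-terminals involved (from the grammar, by fixed-point iteration):
  FIRST(T) = { '+', '-' }

To compute FIRST(T c b), process the symbols left to right:
Symbol T is a non-terminal. Add FIRST(T) \ {ε} = { '+', '-' }
T is not nullable (ε ∉ FIRST(T)), so stop here.
FIRST(T c b) = { '+', '-' }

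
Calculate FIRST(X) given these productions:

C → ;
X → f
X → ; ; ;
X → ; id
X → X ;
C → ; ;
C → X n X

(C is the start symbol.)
{ ';', 'f' }

To compute FIRST(X), examine every production with X on the left-hand side, reading each right-hand side left to right until a non-nullable symbol is reached.

From X → f:
  - f is a terminal: add 'f' and stop
From X → ; ; ;:
  - ';' is a terminal: add ';' and stop
From X → ; id:
  - ';' is a terminal: add ';' and stop
From X → X ;:
  - X is the symbol being defined: contributes nothing new
    X is not nullable, so stop

Collecting: FIRST(X) = { ';', 'f' }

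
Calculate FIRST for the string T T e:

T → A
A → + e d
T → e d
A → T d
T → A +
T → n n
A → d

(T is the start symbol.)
{ '+', 'd', 'e', 'n' }

FIRST sets of the non-terminals involved (from the grammar, by fixed-point iteration):
  FIRST(T) = { '+', 'd', 'e', 'n' }

To compute FIRST(T T e), process the symbols left to right:
Symbol T is a non-terminal. Add FIRST(T) \ {ε} = { '+', 'd', 'e', 'n' }
T is not nullable (ε ∉ FIRST(T)), so stop here.
FIRST(T T e) = { '+', 'd', 'e', 'n' }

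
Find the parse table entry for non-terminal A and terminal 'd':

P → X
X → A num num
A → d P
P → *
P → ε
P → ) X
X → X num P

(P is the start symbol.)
To find M[A, 'd'], we find productions for A where 'd' is in the predict set (PREDICT(N → α) = (FIRST(α) \ {ε}) ∪ (FOLLOW(N) if α ⇒* ε)).

A → d P: PREDICT = { 'd' }
  'd' is in predict set, so this production goes in M[A, 'd']

M[A, 'd'] = A → d P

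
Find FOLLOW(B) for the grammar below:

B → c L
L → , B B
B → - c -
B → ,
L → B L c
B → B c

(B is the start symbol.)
To compute FOLLOW(B), find every occurrence of B on a right-hand side N → α B β: add FIRST(β) \ {ε}, and if β is empty or nullable also add FOLLOW(N). Iterate to a fixed point.

B is the start symbol, so $ ∈ FOLLOW(B).
In L → , B B: B is followed by B, add FIRST(B) \ {ε} = { ',', '-', 'c' }
In L → , B B: B is at the end, add FOLLOW(L)
In L → B L c: B is followed by L c, add FIRST(L c) \ {ε} = { ',', '-', 'c' }
In B → B c: B is followed by c, add FIRST(c) \ {ε} = { 'c' }

The FOLLOW sets referred to above (computed the same way, to a fixed point):
  FOLLOW(L) = { $, ',', '-', 'c' }

Taking the union: FOLLOW(B) = { $, ',', '-', 'c' }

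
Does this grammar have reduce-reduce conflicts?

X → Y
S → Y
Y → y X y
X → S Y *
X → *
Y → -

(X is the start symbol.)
A reduce-reduce conflict occurs when an LR(0) state has two complete items [A → α .] and [B → β .] — both call for a reduction, and with no lookahead the parser cannot choose between them.

Augment with X' → X and build the canonical LR(0) collection (I0 = CLOSURE({[X' → . X]}), then GOTO on every symbol after a dot until no new states appear). It has 11 states:
  I0: { [S → . Y], [X → . *], [X → . S Y *], [X → . Y], [X' → . X], [Y → . -], [Y → . y X y] }  — shift
  I1: { [X → * .] }  — reduce
  I2: { [Y → - .] }  — reduce
  I3: { [X → S . Y *], [Y → . -], [Y → . y X y] }  — shift
  I4: { [X' → X .] }  — accept
  I5: { [S → Y .], [X → Y .] }  — 2 reduces
  I6: { [S → . Y], [X → . *], [X → . S Y *], [X → . Y], [Y → . -], [Y → . y X y], [Y → y . X y] }  — shift
  I7: { [Y → y X . y] }  — shift
  I8: { [Y → y X y .] }  — reduce
  I9: { [X → S Y . *] }  — shift
  I10: { [X → S Y * .] }  — reduce

I5 contains complete items [S → Y .], [X → Y .] — reduce-reduce conflict.

Answer: Yes — I5: [S → Y .] vs [X → Y .]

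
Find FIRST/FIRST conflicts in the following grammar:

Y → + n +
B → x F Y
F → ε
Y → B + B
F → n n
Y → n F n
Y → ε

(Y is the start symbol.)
FIRST sets of the non-terminals at (or reachable through a nullable prefix from) the front of some alternative:
  FIRST(B) = { 'x' }

Productions for Y:
  Y → + n +: FIRST = { '+' }
  Y → B + B: FIRST = { 'x' }
  Y → n F n: FIRST = { 'n' }
  Y → ε: FIRST = { ε }
Productions for F:
  F → ε: FIRST = { ε }
  F → n n: FIRST = { 'n' }
B has only one production, so no FIRST/FIRST conflict is possible there.

All alternatives of each non-terminal have pairwise disjoint FIRST sets.

Answer: No FIRST/FIRST conflicts.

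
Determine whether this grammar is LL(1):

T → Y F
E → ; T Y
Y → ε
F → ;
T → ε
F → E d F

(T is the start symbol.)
A grammar is LL(1) if for each non-terminal N with multiple productions, the predict sets of those productions are pairwise disjoint, where PREDICT(N → α) = (FIRST(α) \ {ε}) ∪ (FOLLOW(N) if α ⇒* ε).

Relevant sets:
  FIRST(Y) = { ε }
  FIRST(F) = { ';' }
  FIRST(E) = { ';' }
  FOLLOW(T) = { $, 'd' }

For T:
  PREDICT(T → Y F) = { ';' }
  PREDICT(T → ε) = { $, 'd' }
For F:
  PREDICT(F → ';') = { ';' }
  PREDICT(F → E d F) = { ';' }
E, Y have a single production, so nothing to check there.

Conflict found: Predict set conflict for F: { ';' }
The grammar is NOT LL(1).

Answer: No. Predict set conflict for F: { ';' }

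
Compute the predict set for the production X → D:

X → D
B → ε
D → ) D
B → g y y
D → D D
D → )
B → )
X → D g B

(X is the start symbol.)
PREDICT(X → D) = (FIRST(RHS) \ {ε}) ∪ (FOLLOW(X) if ε ∈ FIRST(RHS), i.e. RHS ⇒* ε)
FIRST(D) = { ')' }
FIRST(D) = { ')' }
ε ∉ FIRST(D), so FOLLOW(X) is not added.
PREDICT(X → D) = { ')' }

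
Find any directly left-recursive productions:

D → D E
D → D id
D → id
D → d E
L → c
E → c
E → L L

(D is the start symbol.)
Yes, D is left-recursive

D → D E: LEFT RECURSIVE (starts with D)
D → D id: LEFT RECURSIVE (starts with D)
D → id: starts with id
D → d E: starts with d
L → c: starts with c
E → c: starts with c
E → L L: starts with L

The grammar has direct left recursion on: D.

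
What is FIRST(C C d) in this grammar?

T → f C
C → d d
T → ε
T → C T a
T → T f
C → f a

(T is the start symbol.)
FIRST sets of the non-terminals involved (from the grammar, by fixed-point iteration):
  FIRST(C) = { 'd', 'f' }

To compute FIRST(C C d), process the symbols left to right:
Symbol C is a non-terminal. Add FIRST(C) \ {ε} = { 'd', 'f' }
C is not nullable (ε ∉ FIRST(C)), so stop here.
FIRST(C C d) = { 'd', 'f' }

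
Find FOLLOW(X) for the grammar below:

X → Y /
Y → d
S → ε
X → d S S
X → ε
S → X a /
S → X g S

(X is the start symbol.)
To compute FOLLOW(X), find every occurrence of X on a right-hand side N → α X β: add FIRST(β) \ {ε}, and if β is empty or nullable also add FOLLOW(N). Iterate to a fixed point.

X is the start symbol, so $ ∈ FOLLOW(X).
In S → X a /: X is followed by a '/', add FIRST(a '/') \ {ε} = { 'a' }
In S → X g S: X is followed by g S, add FIRST(g S) \ {ε} = { 'g' }

Taking the union: FOLLOW(X) = { $, 'a', 'g' }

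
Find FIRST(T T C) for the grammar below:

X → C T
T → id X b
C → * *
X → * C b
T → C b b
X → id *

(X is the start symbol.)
FIRST sets of the non-terminals involved (from the grammar, by fixed-point iteration):
  FIRST(T) = { '*', 'id' }

To compute FIRST(T T C), process the symbols left to right:
Symbol T is a non-terminal. Add FIRST(T) \ {ε} = { '*', 'id' }
T is not nullable (ε ∉ FIRST(T)), so stop here.
FIRST(T T C) = { '*', 'id' }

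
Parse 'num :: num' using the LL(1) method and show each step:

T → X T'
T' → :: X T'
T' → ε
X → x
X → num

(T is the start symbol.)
LL(1) parsing maintains a stack (initially the start symbol over $) and the input. At each step: if the stack top is a terminal, match it against the current input token; if it is a non-terminal N, replace it with the RHS of M[N, lookahead] (the unique production whose predict set contains the lookahead).

Stack is shown with the top on the left.

Stack      Input         Action
-------------------------------
T $        num :: num $  output T → X T'
X T' $     num :: num $  output X → num
num T' $   num :: num $  match 'num'
T' $       :: num $      output T' → :: X T'
:: X T' $  :: num $      match '::'
X T' $     num $         output X → num
num T' $   num $         match 'num'
T' $       $             output T' → ε
$          $             accept

The string is accepted.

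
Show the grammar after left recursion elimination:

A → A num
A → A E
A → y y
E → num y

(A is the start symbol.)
A is directly left-recursive. The standard transformation for
  A → A α₁ | ... | A α_m | β₁ | ... | β_n
is
  A  → β₁ A' | ... | β_n A'
  A' → α₁ A' | ... | α_m A' | ε

A → y y becomes A → y y A'
A → A num becomes A' → num A'
A → A E becomes A' → E A'
Add A' → ε

Productions for other non-terminals are unchanged:
  E → num y

Resulting grammar:
A → y y A'
A' → num A'
A' → E A'
A' → ε
E → num y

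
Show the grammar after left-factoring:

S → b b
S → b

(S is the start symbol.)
Left-factoring transforms A → αβ₁ | αβ₂ into A → αA' and A' → β₁ | β₂
(α is the longest common prefix among the alternatives). Repeat until
no nonterminal has two alternatives with a common prefix.

Round 1: S has alternatives sharing prefix 'b'. Introduce S': S → b S'
  Add: S' → b
  Add: S' → ε

No remaining common prefixes — done.

Resulting grammar:
S → b S'
S' → b
S' → ε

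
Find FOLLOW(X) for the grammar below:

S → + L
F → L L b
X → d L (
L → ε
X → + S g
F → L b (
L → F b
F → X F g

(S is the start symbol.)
{ '+', 'b', 'd' }

To compute FOLLOW(X), find every occurrence of X on a right-hand side N → α X β: add FIRST(β) \ {ε}, and if β is empty or nullable also add FOLLOW(N). Iterate to a fixed point.

In F → X F g: X is followed by F g, add FIRST(F g) \ {ε} = { '+', 'b', 'd' }

Taking the union: FOLLOW(X) = { '+', 'b', 'd' }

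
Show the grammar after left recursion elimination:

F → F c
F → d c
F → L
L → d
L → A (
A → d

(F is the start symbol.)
F → d c F'
F → L F'
F' → c F'
F' → ε
L → d
L → A (
A → d

F is directly left-recursive. The standard transformation for
  A → A α₁ | ... | A α_m | β₁ | ... | β_n
is
  A  → β₁ A' | ... | β_n A'
  A' → α₁ A' | ... | α_m A' | ε

F → d c becomes F → d c F'
F → L becomes F → L F'
F → F c becomes F' → c F'
Add F' → ε

Productions for other non-terminals are unchanged:
  L → d
  L → A (
  A → d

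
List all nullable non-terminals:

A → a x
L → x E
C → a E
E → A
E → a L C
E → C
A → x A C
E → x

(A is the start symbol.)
A non-terminal is nullable if it can derive ε (the empty string): either it has an ε-production, or it has a production whose right-hand side consists entirely of nullable non-terminals.

There are no ε-productions, so no non-terminal can derive ε.
No non-terminals are nullable.

Answer: None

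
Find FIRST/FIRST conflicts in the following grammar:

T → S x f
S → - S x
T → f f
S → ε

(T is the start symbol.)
No FIRST/FIRST conflicts.

FIRST sets of the non-terminals at (or reachable through a nullable prefix from) the front of some alternative:
  FIRST(S) = { '-', ε }

Productions for T:
  T → S x f: FIRST = { '-', 'x' }
  T → f f: FIRST = { 'f' }
Productions for S:
  S → - S x: FIRST = { '-' }
  S → ε: FIRST = { ε }

All alternatives of each non-terminal have pairwise disjoint FIRST sets.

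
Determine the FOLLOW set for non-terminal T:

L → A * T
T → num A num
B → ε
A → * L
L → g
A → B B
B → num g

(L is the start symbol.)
{ $, '*', 'num' }

To compute FOLLOW(T), find every occurrence of T on a right-hand side N → α T β: add FIRST(β) \ {ε}, and if β is empty or nullable also add FOLLOW(N). Iterate to a fixed point.

In L → A * T: T is at the end, add FOLLOW(L)

The FOLLOW sets referred to above (computed the same way, to a fixed point):
  FOLLOW(L) = { $, '*', 'num' }

Taking the union: FOLLOW(T) = { $, '*', 'num' }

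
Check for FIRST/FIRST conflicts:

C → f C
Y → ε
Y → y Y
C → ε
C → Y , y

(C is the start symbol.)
No FIRST/FIRST conflicts.

FIRST sets of the non-terminals at (or reachable through a nullable prefix from) the front of some alternative:
  FIRST(Y) = { 'y', ε }

Productions for C:
  C → f C: FIRST = { 'f' }
  C → ε: FIRST = { ε }
  C → Y , y: FIRST = { ',', 'y' }
Productions for Y:
  Y → ε: FIRST = { ε }
  Y → y Y: FIRST = { 'y' }

All alternatives of each non-terminal have pairwise disjoint FIRST sets.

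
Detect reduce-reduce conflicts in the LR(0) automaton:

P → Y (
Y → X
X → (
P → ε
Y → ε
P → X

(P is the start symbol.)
Yes — I0: [P → .] vs [Y → .]; I3: [P → X .] vs [Y → X .]

A reduce-reduce conflict occurs when an LR(0) state has two complete items [A → α .] and [B → β .] — both call for a reduction, and with no lookahead the parser cannot choose between them.

Augment with P' → P and build the canonical LR(0) collection (I0 = CLOSURE({[P' → . P]}), then GOTO on every symbol after a dot until no new states appear). It has 6 states:
  I0: { [P → . X], [P → . Y (], [P → .], [P' → . P], [X → . (], [Y → . X], [Y → .] }  — shift, 2 reduces
  I1: { [X → ( .] }  — reduce
  I2: { [P' → P .] }  — accept
  I3: { [P → X .], [Y → X .] }  — 2 reduces
  I4: { [P → Y . (] }  — shift
  I5: { [P → Y ( .] }  — reduce

I0 contains complete items [P → .], [Y → .] — reduce-reduce conflict.
I3 contains complete items [P → X .], [Y → X .] — reduce-reduce conflict.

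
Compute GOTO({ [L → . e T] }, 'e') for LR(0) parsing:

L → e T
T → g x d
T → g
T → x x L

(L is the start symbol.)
GOTO(I, 'e') = CLOSURE({ [A → αX.β] : [A → α.Xβ] ∈ I, X = 'e' })

Items with dot before 'e', with the dot advanced:
  [L → . e T] → [L → e . T]
Closure of the advanced items:
  [L → e . T] has the dot before T: add [T → . g x d], [T → . g], [T → . x x L]

GOTO = { [L → e . T], [T → . g x d], [T → . g], [T → . x x L] }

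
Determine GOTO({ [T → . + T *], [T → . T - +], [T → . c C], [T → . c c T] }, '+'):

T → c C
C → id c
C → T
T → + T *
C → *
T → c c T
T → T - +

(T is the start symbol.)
GOTO(I, '+') = CLOSURE({ [A → αX.β] : [A → α.Xβ] ∈ I, X = '+' })

Items with dot before '+', with the dot advanced:
  [T → . + T *] → [T → + . T *]
Closure of the advanced items:
  [T → + . T *] has the dot before T: add [T → . c C], [T → . + T *], [T → . c c T], [T → . T - +]

GOTO = { [T → + . T *], [T → . + T *], [T → . T - +], [T → . c C], [T → . c c T] }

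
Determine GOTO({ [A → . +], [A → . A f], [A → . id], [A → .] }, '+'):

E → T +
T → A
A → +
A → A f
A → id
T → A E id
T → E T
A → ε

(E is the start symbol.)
GOTO(I, '+') = CLOSURE({ [A → αX.β] : [A → α.Xβ] ∈ I, X = '+' })

Items with dot before '+', with the dot advanced:
  [A → . +] → [A → + .]
Closure adds nothing (no advanced item has the dot before a non-terminal).

GOTO = { [A → + .] }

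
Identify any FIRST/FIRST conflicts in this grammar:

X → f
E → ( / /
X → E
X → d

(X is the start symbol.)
A FIRST/FIRST conflict occurs when two productions N → α and N → β for the same non-terminal have FIRST(α) ∩ FIRST(β) ≠ ∅ (with ε ∈ FIRST of a nullable right-hand side, so two nullable alternatives also conflict).

FIRST sets of the non-terminals at (or reachable through a nullable prefix from) the front of some alternative:
  FIRST(E) = { '(' }

Productions for X:
  X → f: FIRST = { 'f' }
  X → E: FIRST = { '(' }
  X → d: FIRST = { 'd' }
E has only one production, so no FIRST/FIRST conflict is possible there.

All alternatives of each non-terminal have pairwise disjoint FIRST sets.

Answer: No FIRST/FIRST conflicts.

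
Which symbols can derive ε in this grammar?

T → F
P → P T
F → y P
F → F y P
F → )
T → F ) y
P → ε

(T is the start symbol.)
A non-terminal is nullable if it can derive ε (the empty string): either it has an ε-production, or it has a production whose right-hand side consists entirely of nullable non-terminals.

ε-productions: P → ε
So P is immediately nullable.
No further non-terminal can be added: every production for the remaining non-terminals contains a terminal or a non-nullable non-terminal.
Nullable = { 'P' }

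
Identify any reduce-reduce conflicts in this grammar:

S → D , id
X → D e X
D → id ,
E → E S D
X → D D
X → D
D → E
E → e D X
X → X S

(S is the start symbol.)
Yes — I15: [X → D .] vs [X → D D .]

Augment with S' → S and build the canonical LR(0) collection (I0 = CLOSURE({[S' → . S]}), then GOTO on every symbol after a dot until no new states appear). It has 20 states:
  I0: { [D → . E], [D → . id ,], [E → . E S D], [E → . e D X], [S → . D , id], [S' → . S] }  — shift
  I1: { [S → D . , id] }  — shift
  I2: { [D → . E], [D → . id ,], [D → E .], [E → . E S D], [E → . e D X], [E → E . S D], [S → . D , id] }  — shift, reduce
  I3: { [S' → S .] }  — accept
  I4: { [D → . E], [D → . id ,], [E → . E S D], [E → . e D X], [E → e . D X] }  — shift
  I5: { [D → id . ,] }  — shift
  I6: { [D → id , .] }  — reduce
  I7: { [D → . E], [D → . id ,], [E → . E S D], [E → . e D X], [E → e D . X], [X → . D D], [X → . D e X], [X → . D], [X → . X S] }  — shift
  I8: { [D → . E], [D → . id ,], [E → . E S D], [E → . e D X], [X → D . D], [X → D . e X], [X → D .] }  — shift, reduce
  I9: { [D → . E], [D → . id ,], [E → . E S D], [E → . e D X], [E → e D X .], [S → . D , id], [X → X . S] }  — shift, reduce
  I10: { [X → X S .] }  — reduce
  I11: { [X → D D .] }  — reduce
  I12: { [D → . E], [D → . id ,], [E → . E S D], [E → . e D X], [E → e . D X], [X → . D D], [X → . D e X], [X → . D], [X → . X S], [X → D e . X] }  — shift
  I13: { [D → . E], [D → . id ,], [E → . E S D], [E → . e D X], [E → e D . X], [X → . D D], [X → . D e X], [X → . D], [X → . X S], [X → D . D], [X → D . e X], [X → D .] }  — shift, reduce
  I14: { [D → . E], [D → . id ,], [E → . E S D], [E → . e D X], [S → . D , id], [X → D e X .], [X → X . S] }  — shift, reduce
  I15: { [D → . E], [D → . id ,], [E → . E S D], [E → . e D X], [X → D . D], [X → D . e X], [X → D .], [X → D D .] }  — shift, 2 reduces
  I16: { [D → . E], [D → . id ,], [E → . E S D], [E → . e D X], [E → E S . D] }  — shift
  I17: { [E → E S D .] }  — reduce
  I18: { [S → D , . id] }  — shift
  I19: { [S → D , id .] }  — reduce

I15 contains complete items [X → D .], [X → D D .] — reduce-reduce conflict.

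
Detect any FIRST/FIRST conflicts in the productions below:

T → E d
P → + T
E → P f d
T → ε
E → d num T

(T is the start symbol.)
No FIRST/FIRST conflicts.

FIRST sets of the non-terminals at (or reachable through a nullable prefix from) the front of some alternative:
  FIRST(E) = { '+', 'd' }
  FIRST(P) = { '+' }

Productions for T:
  T → E d: FIRST = { '+', 'd' }
  T → ε: FIRST = { ε }
Productions for E:
  E → P f d: FIRST = { '+' }
  E → d num T: FIRST = { 'd' }
P has only one production, so no FIRST/FIRST conflict is possible there.

All alternatives of each non-terminal have pairwise disjoint FIRST sets.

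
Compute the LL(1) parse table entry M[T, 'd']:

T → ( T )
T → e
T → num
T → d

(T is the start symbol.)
T → d

To find M[T, 'd'], we find productions for T where 'd' is in the predict set (PREDICT(N → α) = (FIRST(α) \ {ε}) ∪ (FOLLOW(N) if α ⇒* ε)).

T → ( T ): PREDICT = { '(' }
T → e: PREDICT = { 'e' }
T → num: PREDICT = { 'num' }
T → d: PREDICT = { 'd' }
  'd' is in predict set, so this production goes in M[T, 'd']

M[T, 'd'] = T → d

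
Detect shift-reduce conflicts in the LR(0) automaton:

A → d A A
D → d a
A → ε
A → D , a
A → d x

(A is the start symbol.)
A shift-reduce conflict occurs when an LR(0) state has both:
  - a complete (reduce) item [A → α .] (dot at the end), and
  - a shift item [B → β . c γ] (dot before a terminal).

Augment with A' → A and build the canonical LR(0) collection (I0 = CLOSURE({[A' → . A]}), then GOTO on every symbol after a dot until no new states appear). It has 10 states:
  I0: { [A → . D , a], [A → . d A A], [A → . d x], [A → .], [A' → . A], [D → . d a] }  — shift, reduce
  I1: { [A' → A .] }  — accept
  I2: { [A → D . , a] }  — shift
  I3: { [A → . D , a], [A → . d A A], [A → . d x], [A → .], [A → d . A A], [A → d . x], [D → . d a], [D → d . a] }  — shift, reduce
  I4: { [A → . D , a], [A → . d A A], [A → . d x], [A → .], [A → d A . A], [D → . d a] }  — shift, reduce
  I5: { [D → d a .] }  — reduce
  I6: { [A → d x .] }  — reduce
  I7: { [A → d A A .] }  — reduce
  I8: { [A → D , . a] }  — shift
  I9: { [A → D , a .] }  — reduce

I0 contains reduce item [A → .] and shift items [A → . d A A], [A → . d x], [D → . d a] — shift-reduce conflict.
I3 contains reduce item [A → .] and shift items [A → . d A A], [A → . d x], [A → d . x], [D → . d a], [D → d . a] — shift-reduce conflict.
I4 contains reduce item [A → .] and shift items [A → . d A A], [A → . d x], [D → . d a] — shift-reduce conflict.

Answer: Yes — I0: [A → .] vs [A → . d A A]; I3: [A → .] vs [A → . d A A]; I4: [A → .] vs [A → . d A A]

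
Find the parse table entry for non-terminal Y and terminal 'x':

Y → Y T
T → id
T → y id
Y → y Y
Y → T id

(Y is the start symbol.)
Empty (error entry)

To find M[Y, 'x'], we find productions for Y where 'x' is in the predict set (PREDICT(N → α) = (FIRST(α) \ {ε}) ∪ (FOLLOW(N) if α ⇒* ε)).

Relevant sets:
  FIRST(Y) = { 'id', 'y' }
  FIRST(T) = { 'id', 'y' }

Y → Y T: PREDICT = { 'id', 'y' }
Y → y Y: PREDICT = { 'y' }
Y → T id: PREDICT = { 'id', 'y' }

M[Y, 'x'] is empty (no production applies)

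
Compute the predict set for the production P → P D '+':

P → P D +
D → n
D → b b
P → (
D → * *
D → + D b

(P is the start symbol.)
PREDICT(P → P D '+') = (FIRST(RHS) \ {ε}) ∪ (FOLLOW(P) if ε ∈ FIRST(RHS), i.e. RHS ⇒* ε)
FIRST(P) = { '(' }
FIRST(P D '+') = { '(' }
ε ∉ FIRST(P D '+'), so FOLLOW(P) is not added.
PREDICT(P → P D '+') = { '(' }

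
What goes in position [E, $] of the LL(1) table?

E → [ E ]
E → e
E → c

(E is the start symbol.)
Empty (error entry)

To find M[E, $], we find productions for E where $ is in the predict set (PREDICT(N → α) = (FIRST(α) \ {ε}) ∪ (FOLLOW(N) if α ⇒* ε)).

E → [ E ]: PREDICT = { '[' }
E → e: PREDICT = { 'e' }
E → c: PREDICT = { 'c' }

M[E, $] is empty (no production applies)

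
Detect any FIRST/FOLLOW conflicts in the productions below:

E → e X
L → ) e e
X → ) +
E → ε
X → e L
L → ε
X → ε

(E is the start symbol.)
No FIRST/FOLLOW conflicts.

A FIRST/FOLLOW conflict occurs when a non-terminal N has a nullable alternative N → β (β ⇒* ε) and another alternative N → α with FIRST(α) ∩ FOLLOW(N) ≠ ∅: on such a lookahead the parser cannot decide between expanding α and letting N vanish via β.

Nullable non-terminals: E, L, X.

E: nullable alternative(s) E → ε; FOLLOW(E) = { $ }
  E → e X: FIRST \ {ε} = { 'e' } — disjoint from FOLLOW(E)
  E → ε: FIRST \ {ε} = { } — this is the only nullable alternative, skip

L: nullable alternative(s) L → ε; FOLLOW(L) = { $ }
  L → ) e e: FIRST \ {ε} = { ')' } — disjoint from FOLLOW(L)
  L → ε: FIRST \ {ε} = { } — this is the only nullable alternative, skip

X: nullable alternative(s) X → ε; FOLLOW(X) = { $ }
  X → ) +: FIRST \ {ε} = { ')' } — disjoint from FOLLOW(X)
  X → e L: FIRST \ {ε} = { 'e' } — disjoint from FOLLOW(X)
  X → ε: FIRST \ {ε} = { } — this is the only nullable alternative, skip

No FIRST/FOLLOW conflicts found.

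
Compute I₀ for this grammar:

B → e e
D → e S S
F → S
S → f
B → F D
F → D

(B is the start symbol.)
{ [B → . F D], [B → . e e], [B' → . B], [D → . e S S], [F → . D], [F → . S], [S → . f] }

First, augment the grammar with B' → B
I₀ = CLOSURE({ [B' → . B] }):
  [B' → . B] has the dot before B: add [B → . e e], [B → . F D]
  [B → . F D] has the dot before F: add [F → . S], [F → . D]
  [F → . S] has the dot before S: add [S → . f]
  [F → . D] has the dot before D: add [D → . e S S]
No further items can be added.

I₀ = { [B → . F D], [B → . e e], [B' → . B], [D → . e S S], [F → . D], [F → . S], [S → . f] }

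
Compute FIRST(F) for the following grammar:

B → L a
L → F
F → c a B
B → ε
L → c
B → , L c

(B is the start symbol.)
{ 'c' }

To compute FIRST(F), examine every production with F on the left-hand side, reading each right-hand side left to right until a non-nullable symbol is reached.

From F → c a B:
  - c is a terminal: add 'c' and stop

Collecting: FIRST(F) = { 'c' }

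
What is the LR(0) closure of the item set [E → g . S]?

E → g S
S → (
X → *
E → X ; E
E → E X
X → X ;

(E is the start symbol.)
To compute CLOSURE, for each item [A → α.Bβ] where B is a non-terminal, add [B → .γ] for all productions B → γ; repeat for the newly added items until nothing changes.

Start with: [E → g . S]
  [E → g . S] has the dot before S: add [S → . (]
No further items can be added.

CLOSURE = { [E → g . S], [S → . (] }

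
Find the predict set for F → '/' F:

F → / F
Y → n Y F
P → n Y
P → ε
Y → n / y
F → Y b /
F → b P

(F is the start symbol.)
{ '/' }

PREDICT(F → '/' F) = (FIRST(RHS) \ {ε}) ∪ (FOLLOW(F) if ε ∈ FIRST(RHS), i.e. RHS ⇒* ε)
FIRST('/' F) = { '/' }
ε ∉ FIRST('/' F), so FOLLOW(F) is not added.
PREDICT(F → '/' F) = { '/' }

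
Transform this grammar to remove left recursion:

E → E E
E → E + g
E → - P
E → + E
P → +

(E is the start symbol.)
E is directly left-recursive. The standard transformation for
  A → A α₁ | ... | A α_m | β₁ | ... | β_n
is
  A  → β₁ A' | ... | β_n A'
  A' → α₁ A' | ... | α_m A' | ε

E → - P becomes E → - P E'
E → + E becomes E → + E E'
E → E E becomes E' → E E'
E → E + g becomes E' → + g E'
Add E' → ε

Productions for other non-terminals are unchanged:
  P → +

Resulting grammar:
E → - P E'
E → + E E'
E' → E E'
E' → + g E'
E' → ε
P → +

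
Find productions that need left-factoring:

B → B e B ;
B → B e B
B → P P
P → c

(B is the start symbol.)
Yes, B has productions with common prefix 'B e B'

Left-factoring is needed when two productions for the same non-terminal
share a common prefix on the right-hand side.

Productions for B:
  B → B e B ;
  B → B e B
  B → P P

Found common prefix 'B e B' in productions for B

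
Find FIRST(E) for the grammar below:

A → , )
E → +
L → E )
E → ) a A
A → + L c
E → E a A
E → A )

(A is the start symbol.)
{ ')', '+', ',' }

To compute FIRST(E), examine every production with E on the left-hand side, reading each right-hand side left to right until a non-nullable symbol is reached.

FIRST sets of the other non-terminals involved (by the same procedure, iterated to a fixed point):
  FIRST(A) = { '+', ',' }

From E → +:
  - '+' is a terminal: add '+' and stop
From E → ) a A:
  - ')' is a terminal: add ')' and stop
From E → E a A:
  - E is the symbol being defined: contributes nothing new
    E is not nullable, so stop
From E → A ):
  - A is a non-terminal: add FIRST(A) \ {ε} = { '+', ',' }
    A is not nullable, so stop

Collecting: FIRST(E) = { ')', '+', ',' }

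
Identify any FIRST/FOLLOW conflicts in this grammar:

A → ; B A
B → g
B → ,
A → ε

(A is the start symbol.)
A FIRST/FOLLOW conflict occurs when a non-terminal N has a nullable alternative N → β (β ⇒* ε) and another alternative N → α with FIRST(α) ∩ FOLLOW(N) ≠ ∅: on such a lookahead the parser cannot decide between expanding α and letting N vanish via β.

Nullable non-terminals: A.

A: nullable alternative(s) A → ε; FOLLOW(A) = { $ }
  A → ; B A: FIRST \ {ε} = { ';' } — disjoint from FOLLOW(A)
  A → ε: FIRST \ {ε} = { } — this is the only nullable alternative, skip

B has no nullable alternative, so no FIRST/FOLLOW check is needed there.

No FIRST/FOLLOW conflicts found.

Answer: No FIRST/FOLLOW conflicts.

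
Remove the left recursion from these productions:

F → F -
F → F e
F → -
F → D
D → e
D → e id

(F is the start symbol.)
F → - F'
F → D F'
F' → - F'
F' → e F'
F' → ε
D → e
D → e id

F is directly left-recursive. The standard transformation for
  A → A α₁ | ... | A α_m | β₁ | ... | β_n
is
  A  → β₁ A' | ... | β_n A'
  A' → α₁ A' | ... | α_m A' | ε

F → - becomes F → - F'
F → D becomes F → D F'
F → F - becomes F' → - F'
F → F e becomes F' → e F'
Add F' → ε

Productions for other non-terminals are unchanged:
  D → e
  D → e id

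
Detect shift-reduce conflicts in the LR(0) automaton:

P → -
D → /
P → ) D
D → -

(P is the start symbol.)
No shift-reduce conflicts

A shift-reduce conflict occurs when an LR(0) state has both:
  - a complete (reduce) item [A → α .] (dot at the end), and
  - a shift item [B → β . c γ] (dot before a terminal).

Augment with P' → P and build the canonical LR(0) collection (I0 = CLOSURE({[P' → . P]}), then GOTO on every symbol after a dot until no new states appear). It has 7 states:
  I0: { [P → . ) D], [P → . -], [P' → . P] }  — shift
  I1: { [D → . -], [D → . /], [P → ) . D] }  — shift
  I2: { [P → - .] }  — reduce
  I3: { [P' → P .] }  — accept
  I4: { [D → - .] }  — reduce
  I5: { [D → / .] }  — reduce
  I6: { [P → ) D .] }  — reduce

No state contains both a complete item and a shift item.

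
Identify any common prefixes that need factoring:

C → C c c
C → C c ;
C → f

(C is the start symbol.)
Yes, C has productions with common prefix 'C c'

Left-factoring is needed when two productions for the same non-terminal
share a common prefix on the right-hand side.

Productions for C:
  C → C c c
  C → C c ;
  C → f

Found common prefix 'C c' in productions for C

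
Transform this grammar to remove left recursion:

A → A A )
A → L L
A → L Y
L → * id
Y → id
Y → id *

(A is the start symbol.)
A → L L A'
A → L Y A'
A' → A ) A'
A' → ε
L → * id
Y → id
Y → id *

A is directly left-recursive. The standard transformation for
  A → A α₁ | ... | A α_m | β₁ | ... | β_n
is
  A  → β₁ A' | ... | β_n A'
  A' → α₁ A' | ... | α_m A' | ε

A → L L becomes A → L L A'
A → L Y becomes A → L Y A'
A → A A ) becomes A' → A ) A'
Add A' → ε

Productions for other non-terminals are unchanged:
  L → * id
  Y → id
  Y → id *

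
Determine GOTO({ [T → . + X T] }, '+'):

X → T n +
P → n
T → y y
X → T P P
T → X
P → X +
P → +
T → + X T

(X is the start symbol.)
GOTO(I, '+') = CLOSURE({ [A → αX.β] : [A → α.Xβ] ∈ I, X = '+' })

Items with dot before '+', with the dot advanced:
  [T → . + X T] → [T → + . X T]
Closure of the advanced items:
  [T → + . X T] has the dot before X: add [X → . T n +], [X → . T P P]
  [X → . T n +] has the dot before T: add [T → . y y], [T → . X], [T → . + X T]

GOTO = { [T → + . X T], [T → . + X T], [T → . X], [T → . y y], [X → . T P P], [X → . T n +] }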